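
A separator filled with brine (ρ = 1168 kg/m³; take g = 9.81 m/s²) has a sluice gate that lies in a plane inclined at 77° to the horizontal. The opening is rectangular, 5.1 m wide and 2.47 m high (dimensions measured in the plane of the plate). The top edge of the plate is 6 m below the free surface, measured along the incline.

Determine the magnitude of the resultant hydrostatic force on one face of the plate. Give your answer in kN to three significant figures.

F ≈ 1020 kN

γ = ρg = 1168 × 9.81 / 1000 = 11.45808 kN/m³.
Let θ = 77° be the plate's angle to the horizontal; measure y along the incline from where the plane meets the free surface. Vertical depth h = y·sinθ with sinθ = 0.974370.
The centroid lies 2.47/2 = 1.235 m below the top edge, so y_c = 6 + 1.235 = 7.235 m and h_c = 7.235 × 0.974370 = 7.04957 m.
A = 5.1 × 2.47 = 12.597 m².
Resultant F = γ·h_c·A = 11.45808 × 7.04957 × 12.597 = 1017.52 kN.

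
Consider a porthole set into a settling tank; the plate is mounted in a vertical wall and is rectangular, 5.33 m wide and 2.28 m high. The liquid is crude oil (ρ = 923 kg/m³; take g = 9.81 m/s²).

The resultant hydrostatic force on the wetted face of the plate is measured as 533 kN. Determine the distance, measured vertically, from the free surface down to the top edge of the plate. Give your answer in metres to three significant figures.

γ = ρg = 923 × 9.81 / 1000 = 9.05463 kN/m³.
A = 5.33 × 2.28 = 12.1524 m².
From F = γ·h_c·A, the centroid depth is h_c = 533/(9.05463 × 12.1524) = 4.84389 m.
The centroid lies 2.28/2 = 1.14 m below the top edge, so the top edge sits at h_top = 4.84389 − 1.14 = 3.70389 m below the surface.

d_top ≈ 3.70 m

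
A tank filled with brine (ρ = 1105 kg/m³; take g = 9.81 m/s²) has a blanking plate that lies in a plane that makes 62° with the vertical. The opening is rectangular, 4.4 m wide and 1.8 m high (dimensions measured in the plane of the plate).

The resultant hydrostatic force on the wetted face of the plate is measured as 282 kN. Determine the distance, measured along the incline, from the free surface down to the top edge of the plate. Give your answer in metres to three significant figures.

γ = ρg = 1105 × 9.81 / 1000 = 10.84005 kN/m³.
A = 4.4 × 1.8 = 7.92 m².
From F = γ·h_c·A, the centroid depth is h_c = 282/(10.84005 × 7.92) = 3.28468 m.
The plate makes 62° with the vertical, i.e. θ = 90° − 62° = 28° to the horizontal. Measuring y along the incline from the free-surface line, vertical depth h = y·sinθ with sinθ = 0.469472.
Along the incline, y_c = h_c/sinθ = 3.28468/0.469472 = 6.99654 m.
The centroid lies 1.8/2 = 0.9 m below the top edge, so the top edge sits at y_top = 6.99654 − 0.9 = 6.09654 m along the incline.

y_top ≈ 6.10 m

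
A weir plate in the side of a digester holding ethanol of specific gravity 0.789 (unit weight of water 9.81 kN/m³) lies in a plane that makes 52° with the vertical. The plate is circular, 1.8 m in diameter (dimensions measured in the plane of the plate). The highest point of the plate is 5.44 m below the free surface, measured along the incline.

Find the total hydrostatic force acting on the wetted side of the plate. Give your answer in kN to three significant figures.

F ≈ 76.9 kN

γ = 0.789 × 9.81 = 7.74009 kN/m³.
The plate makes 52° with the vertical, i.e. θ = 90° − 52° = 38° to the horizontal. Measuring y along the incline from the free-surface line, vertical depth h = y·sinθ with sinθ = 0.615661.
The centroid is at the centre, 0.9 m below the top of the plate, so y_c = 5.44 + 0.9 = 6.34 m and h_c = 6.34 × 0.615661 = 3.90329 m.
A = π(0.9)² = 2.54469 m².
Resultant F = γ·h_c·A = 7.74009 × 3.90329 × 2.54469 = 76.8797 kN.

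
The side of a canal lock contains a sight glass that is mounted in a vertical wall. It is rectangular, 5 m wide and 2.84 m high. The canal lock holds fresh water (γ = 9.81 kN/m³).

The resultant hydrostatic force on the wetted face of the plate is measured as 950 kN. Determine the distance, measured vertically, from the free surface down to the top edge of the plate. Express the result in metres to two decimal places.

γ = 9.81 kN/m³.
A = 5 × 2.84 = 14.2 m².
From F = γ·h_c·A, the centroid depth is h_c = 950/(9.81 × 14.2) = 6.81972 m.
The centroid lies 2.84/2 = 1.42 m below the top edge, so the top edge sits at h_top = 6.81972 − 1.42 = 5.39972 m below the surface.

d_top ≈ 5.40 m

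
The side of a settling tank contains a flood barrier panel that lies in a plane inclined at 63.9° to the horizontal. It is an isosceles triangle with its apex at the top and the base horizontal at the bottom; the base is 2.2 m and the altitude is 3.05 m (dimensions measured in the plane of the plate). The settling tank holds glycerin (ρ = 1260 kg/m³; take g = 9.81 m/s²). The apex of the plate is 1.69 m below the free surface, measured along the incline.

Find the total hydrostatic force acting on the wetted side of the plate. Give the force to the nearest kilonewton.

γ = ρg = 1260 × 9.81 / 1000 = 12.3606 kN/m³.
Let θ = 63.9° be the plate's angle to the horizontal; measure y along the incline from where the plane meets the free surface. Vertical depth h = y·sinθ with sinθ = 0.898028.
With the apex up, the centroid sits 2h/3 = 2 × 3.05/3 = 2.03333 m below the apex, so y_c = 1.69 + 2.03333 = 3.72333 m and h_c = 3.72333 × 0.898028 = 3.34365 m.
A = ½ × 2.2 × 3.05 = 3.355 m².
Resultant F = γ·h_c·A = 12.3606 × 3.34365 × 3.355 = 138.661 kN.

F ≈ 139 kN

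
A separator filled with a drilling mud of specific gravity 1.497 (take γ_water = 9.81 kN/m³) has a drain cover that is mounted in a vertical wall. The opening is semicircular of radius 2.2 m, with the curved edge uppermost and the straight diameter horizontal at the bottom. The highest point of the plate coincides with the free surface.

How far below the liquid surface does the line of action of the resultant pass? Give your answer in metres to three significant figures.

h_p = 1.53 m

γ = 1.497 × 9.81 = 14.68557 kN/m³.
The centroid lies 4r/(3π) = 0.933709 m above the diameter, so r − 4r/(3π) = 2.2 − 0.933709 = 1.26629 m below the topmost point, so the centroid depth is h_c = 1.26629 m.
A = πr²/2 = π × 2.2²/2 = 7.60265 m².
Resultant F = γ·h_c·A = 14.68557 × 1.26629 × 7.60265 = 141.38 kN.
I_c = (π/8 − 8/(9π))·r⁴ = 0.109757 × 2.2⁴ = 2.57112 m⁴.
Centre of pressure: y_p = y_c + I_c/(y_c·A) = 1.26629 + 2.57112/(1.26629 × 7.60265) = 1.26629 + 0.267069 = 1.53336 m along the plane.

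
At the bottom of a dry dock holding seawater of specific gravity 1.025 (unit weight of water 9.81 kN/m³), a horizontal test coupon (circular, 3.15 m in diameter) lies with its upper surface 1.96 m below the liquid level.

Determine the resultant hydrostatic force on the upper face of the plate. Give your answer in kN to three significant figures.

γ = 1.025 × 9.81 = 10.05525 kN/m³.
The plate is horizontal, so pressure is uniform at p = γ·h = 10.05525 × 1.96 = 19.7083 kN/m².
A = π(1.575)² = 7.79311 m².
F = p·A = 19.7083 × 7.79311 = 153.589 kN.

F ≈ 154 kN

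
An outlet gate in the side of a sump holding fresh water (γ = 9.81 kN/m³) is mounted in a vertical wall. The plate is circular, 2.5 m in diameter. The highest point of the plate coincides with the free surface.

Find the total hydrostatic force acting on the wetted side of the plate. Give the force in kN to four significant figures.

F ≈ 60.19 kN

γ = 9.81 kN/m³.
The centroid is at the centre, 1.25 m below the top of the plate, so the centroid depth is h_c = 1.25 m.
A = π(1.25)² = 4.90874 m².
Resultant F = γ·h_c·A = 9.81 × 1.25 × 4.90874 = 60.1934 kN.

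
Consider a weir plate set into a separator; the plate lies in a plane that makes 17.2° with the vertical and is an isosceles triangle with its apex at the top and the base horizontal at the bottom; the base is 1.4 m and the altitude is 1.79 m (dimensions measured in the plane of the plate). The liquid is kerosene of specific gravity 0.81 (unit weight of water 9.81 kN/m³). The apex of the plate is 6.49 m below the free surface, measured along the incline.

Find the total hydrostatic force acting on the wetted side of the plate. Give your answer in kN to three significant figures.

F ≈ 73.1 kN

γ = 0.81 × 9.81 = 7.9461 kN/m³.
The plate makes 17.2° with the vertical, i.e. θ = 90° − 17.2° = 72.8° to the horizontal. Measuring y along the incline from the free-surface line, vertical depth h = y·sinθ with sinθ = 0.955278.
With the apex up, the centroid sits 2h/3 = 2 × 1.79/3 = 1.19333 m below the apex, so y_c = 6.49 + 1.19333 = 7.68333 m and h_c = 7.68333 × 0.955278 = 7.33972 m.
A = ½ × 1.4 × 1.79 = 1.253 m².
Resultant F = γ·h_c·A = 7.9461 × 7.33972 × 1.253 = 73.0777 kN.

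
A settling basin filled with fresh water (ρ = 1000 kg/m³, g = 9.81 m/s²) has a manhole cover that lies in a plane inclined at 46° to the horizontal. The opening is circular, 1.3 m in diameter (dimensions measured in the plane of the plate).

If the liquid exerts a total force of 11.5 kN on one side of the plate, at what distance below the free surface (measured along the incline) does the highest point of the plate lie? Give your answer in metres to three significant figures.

y_top ≈ 0.578 m

γ = ρg = 1000 × 9.81 = 9810 N/m³ = 9.81 kN/m³.
A = π(0.65)² = 1.32732 m².
From F = γ·h_c·A, the centroid depth is h_c = 11.5/(9.81 × 1.32732) = 0.883188 m.
Let θ = 46° be the plate's angle to the horizontal; measure y along the incline from where the plane meets the free surface. Vertical depth h = y·sinθ with sinθ = 0.719340.
Along the incline, y_c = h_c/sinθ = 0.883188/0.719340 = 1.22778 m.
The centroid is at the centre, 0.65 m below the top of the plate, so the highest point sits at y_top = 1.22778 − 0.65 = 0.57778 m along the incline.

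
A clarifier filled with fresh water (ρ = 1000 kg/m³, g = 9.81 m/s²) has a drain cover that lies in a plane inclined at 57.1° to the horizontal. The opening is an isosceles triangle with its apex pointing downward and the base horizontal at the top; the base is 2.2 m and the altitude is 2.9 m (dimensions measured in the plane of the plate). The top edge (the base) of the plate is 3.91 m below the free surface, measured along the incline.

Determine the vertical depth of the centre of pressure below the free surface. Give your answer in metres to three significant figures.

γ = ρg = 1000 × 9.81 = 9810 N/m³ = 9.81 kN/m³.
Let θ = 57.1° be the plate's angle to the horizontal; measure y along the incline from where the plane meets the free surface. Vertical depth h = y·sinθ with sinθ = 0.839620.
With the apex down, the centroid sits h/3 = 2.9/3 = 0.966667 m below the base (the top edge), so y_c = 3.91 + 0.966667 = 4.87667 m and h_c = 4.87667 × 0.839620 = 4.09455 m.
A = ½ × 2.2 × 2.9 = 3.19 m².
Resultant F = γ·h_c·A = 9.81 × 4.09455 × 3.19 = 128.134 kN.
I_c = b·h³/36 = 2.2 × 2.9³/36 = 1.49044 m⁴.
Centre of pressure: y_p = y_c + I_c/(y_c·A) = 4.87667 + 1.49044/(4.87667 × 3.19) = 4.87667 + 0.0958077 = 4.97248 m along the plane.
Vertically, h_p = y_p·sinθ = 4.97248 × 0.839620 = 4.17499 m.

h_p = 4.17 m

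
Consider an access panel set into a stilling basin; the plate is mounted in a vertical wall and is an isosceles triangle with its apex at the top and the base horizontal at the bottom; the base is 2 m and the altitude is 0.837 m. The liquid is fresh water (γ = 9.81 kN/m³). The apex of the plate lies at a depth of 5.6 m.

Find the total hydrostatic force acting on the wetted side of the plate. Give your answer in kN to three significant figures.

F ≈ 50.6 kN

γ = 9.81 kN/m³.
With the apex up, the centroid sits 2h/3 = 2 × 0.837/3 = 0.558 m below the apex, so the centroid depth is h_c = 5.6 + 0.558 = 6.158 m.
A = ½ × 2 × 0.837 = 0.837 m².
Resultant F = γ·h_c·A = 9.81 × 6.158 × 0.837 = 50.5632 kN.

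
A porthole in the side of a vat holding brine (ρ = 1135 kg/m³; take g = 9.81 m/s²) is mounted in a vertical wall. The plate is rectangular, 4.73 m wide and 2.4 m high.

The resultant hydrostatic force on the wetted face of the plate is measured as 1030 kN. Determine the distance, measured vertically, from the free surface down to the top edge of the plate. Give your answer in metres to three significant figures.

d_top ≈ 6.95 m

γ = ρg = 1135 × 9.81 / 1000 = 11.13435 kN/m³.
A = 4.73 × 2.4 = 11.352 m².
From F = γ·h_c·A, the centroid depth is h_c = 1030/(11.13435 × 11.352) = 8.14892 m.
The centroid lies 2.4/2 = 1.2 m below the top edge, so the top edge sits at h_top = 8.14892 − 1.2 = 6.94892 m below the surface.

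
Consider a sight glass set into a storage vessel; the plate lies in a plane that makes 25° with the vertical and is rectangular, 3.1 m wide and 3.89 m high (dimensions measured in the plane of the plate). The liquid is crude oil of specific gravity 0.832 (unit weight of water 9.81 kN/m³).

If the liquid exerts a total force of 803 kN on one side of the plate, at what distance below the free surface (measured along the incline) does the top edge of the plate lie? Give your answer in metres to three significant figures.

y_top ≈ 7.06 m

γ = 0.832 × 9.81 = 8.16192 kN/m³.
A = 3.1 × 3.89 = 12.059 m².
From F = γ·h_c·A, the centroid depth is h_c = 803/(8.16192 × 12.059) = 8.15853 m.
The plate makes 25° with the vertical, i.e. θ = 90° − 25° = 65° to the horizontal. Measuring y along the incline from the free-surface line, vertical depth h = y·sinθ with sinθ = 0.906308.
Along the incline, y_c = h_c/sinθ = 8.15853/0.906308 = 9.00194 m.
The centroid lies 3.89/2 = 1.945 m below the top edge, so the top edge sits at y_top = 9.00194 − 1.945 = 7.05694 m along the incline.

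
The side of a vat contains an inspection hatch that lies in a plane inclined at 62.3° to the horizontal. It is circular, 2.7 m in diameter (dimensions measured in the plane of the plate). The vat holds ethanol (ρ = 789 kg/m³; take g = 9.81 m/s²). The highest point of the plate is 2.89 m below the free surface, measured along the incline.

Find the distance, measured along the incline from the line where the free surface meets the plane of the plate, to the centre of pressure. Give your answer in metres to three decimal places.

y_p = 4.347 m

γ = ρg = 789 × 9.81 / 1000 = 7.74009 kN/m³.
Let θ = 62.3° be the plate's angle to the horizontal; measure y along the incline from where the plane meets the free surface. Vertical depth h = y·sinθ with sinθ = 0.885394.
The centroid is at the centre, 1.35 m below the top of the plate, so y_c = 2.89 + 1.35 = 4.24 m and h_c = 4.24 × 0.885394 = 3.75407 m.
A = π(1.35)² = 5.72555 m².
Resultant F = γ·h_c·A = 7.74009 × 3.75407 × 5.72555 = 166.366 kN.
I_c = πr⁴/4 = π × 1.35⁴/4 = 2.6087 m⁴.
Centre of pressure: y_p = y_c + I_c/(y_c·A) = 4.24 + 2.6087/(4.24 × 5.72555) = 4.24 + 0.107459 = 4.34746 m along the plane.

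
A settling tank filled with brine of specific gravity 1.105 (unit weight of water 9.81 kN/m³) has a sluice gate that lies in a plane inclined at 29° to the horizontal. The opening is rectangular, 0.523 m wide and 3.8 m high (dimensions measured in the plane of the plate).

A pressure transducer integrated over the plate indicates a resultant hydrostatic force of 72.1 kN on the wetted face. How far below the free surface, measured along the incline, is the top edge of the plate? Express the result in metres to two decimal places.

γ = 1.105 × 9.81 = 10.84005 kN/m³.
A = 0.523 × 3.8 = 1.9874 m².
From F = γ·h_c·A, the centroid depth is h_c = 72.1/(10.84005 × 1.9874) = 3.34671 m.
Let θ = 29° be the plate's angle to the horizontal; measure y along the incline from where the plane meets the free surface. Vertical depth h = y·sinθ with sinθ = 0.484810.
Along the incline, y_c = h_c/sinθ = 3.34671/0.484810 = 6.90314 m.
The centroid lies 3.8/2 = 1.9 m below the top edge, so the top edge sits at y_top = 6.90314 − 1.9 = 5.00314 m along the incline.

y_top ≈ 5.00 m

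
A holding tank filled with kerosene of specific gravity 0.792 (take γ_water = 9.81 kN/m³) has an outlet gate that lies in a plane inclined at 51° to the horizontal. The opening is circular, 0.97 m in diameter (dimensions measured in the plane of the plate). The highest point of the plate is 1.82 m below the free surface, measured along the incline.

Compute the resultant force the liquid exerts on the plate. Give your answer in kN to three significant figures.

F ≈ 10.3 kN

γ = 0.792 × 9.81 = 7.76952 kN/m³.
Let θ = 51° be the plate's angle to the horizontal; measure y along the incline from where the plane meets the free surface. Vertical depth h = y·sinθ with sinθ = 0.777146.
The centroid is at the centre, 0.485 m below the top of the plate, so y_c = 1.82 + 0.485 = 2.305 m and h_c = 2.305 × 0.777146 = 1.79132 m.
A = π(0.485)² = 0.738981 m².
Resultant F = γ·h_c·A = 7.76952 × 1.79132 × 0.738981 = 10.2849 kN.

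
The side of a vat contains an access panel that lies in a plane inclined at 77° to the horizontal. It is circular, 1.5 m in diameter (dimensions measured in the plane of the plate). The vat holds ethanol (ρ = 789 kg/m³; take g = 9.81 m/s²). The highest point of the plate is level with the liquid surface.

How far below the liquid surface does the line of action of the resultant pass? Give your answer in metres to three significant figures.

h_p = 0.913 m

γ = ρg = 789 × 9.81 / 1000 = 7.74009 kN/m³.
Let θ = 77° be the plate's angle to the horizontal; measure y along the incline from where the plane meets the free surface. Vertical depth h = y·sinθ with sinθ = 0.974370.
The centroid is at the centre, 0.75 m below the top of the plate, so y_c = 0.75 m and h_c = 0.75 × 0.974370 = 0.730777 m.
A = π(0.75)² = 1.76715 m².
Resultant F = γ·h_c·A = 7.74009 × 0.730777 × 1.76715 = 9.99549 kN.
I_c = πr⁴/4 = π × 0.75⁴/4 = 0.248505 m⁴.
Centre of pressure: y_p = y_c + I_c/(y_c·A) = 0.75 + 0.248505/(0.75 × 1.76715) = 0.75 + 0.1875 = 0.9375 m along the plane.
Vertically, h_p = y_p·sinθ = 0.9375 × 0.974370 = 0.913472 m.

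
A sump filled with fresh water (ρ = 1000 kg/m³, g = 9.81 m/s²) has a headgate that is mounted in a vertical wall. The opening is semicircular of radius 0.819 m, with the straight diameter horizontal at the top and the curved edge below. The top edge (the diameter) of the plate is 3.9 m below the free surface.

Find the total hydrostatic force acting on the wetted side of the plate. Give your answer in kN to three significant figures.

F ≈ 43.9 kN

γ = ρg = 1000 × 9.81 = 9810 N/m³ = 9.81 kN/m³.
The centroid of a semicircle lies 4r/(3π) = 0.347594 m from the diameter, here below the top edge, so the centroid depth is h_c = 3.9 + 0.347594 = 4.24759 m.
A = πr²/2 = π × 0.819²/2 = 1.05363 m².
Resultant F = γ·h_c·A = 9.81 × 4.24759 × 1.05363 = 43.9036 kN.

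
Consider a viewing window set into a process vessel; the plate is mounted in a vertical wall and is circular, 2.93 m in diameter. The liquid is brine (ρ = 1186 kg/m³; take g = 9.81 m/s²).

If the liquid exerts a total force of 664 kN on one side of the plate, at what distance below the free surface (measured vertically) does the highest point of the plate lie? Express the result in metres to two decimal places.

γ = ρg = 1186 × 9.81 / 1000 = 11.63466 kN/m³.
A = π(1.465)² = 6.74256 m².
From F = γ·h_c·A, the centroid depth is h_c = 664/(11.63466 × 6.74256) = 8.46427 m.
The centroid is at the centre, 1.465 m below the top of the plate, so the highest point sits at h_top = 8.46427 − 1.465 = 6.99927 m below the surface.

d_top ≈ 7.00 m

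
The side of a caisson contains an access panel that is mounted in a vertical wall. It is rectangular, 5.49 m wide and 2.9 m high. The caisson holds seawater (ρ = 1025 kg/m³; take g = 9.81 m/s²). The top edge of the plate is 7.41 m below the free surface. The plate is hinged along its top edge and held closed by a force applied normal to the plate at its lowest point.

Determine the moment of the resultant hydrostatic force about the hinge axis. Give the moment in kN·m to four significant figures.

M ≈ 2169 kN·m

γ = ρg = 1025 × 9.81 / 1000 = 10.05525 kN/m³.
The centroid lies 2.9/2 = 1.45 m below the top edge, so the centroid depth is h_c = 7.41 + 1.45 = 8.86 m.
A = 5.49 × 2.9 = 15.921 m².
Resultant F = γ·h_c·A = 10.05525 × 8.86 × 15.921 = 1418.39 kN.
I_c = b·h³/12 = 5.49 × 2.9³/12 = 11.158 m⁴.
Centre of pressure: y_p = y_c + I_c/(y_c·A) = 8.86 + 11.158/(8.86 × 15.921) = 8.86 + 0.0791011 = 8.9391 m along the plane.
The resultant acts 1.45 + 0.0791011 = 1.5291 m (along the plate) below the hinge at the top edge, so the moment about the hinge is M = F × 1.5291 = 1418.39 × 1.5291 = 2168.86 kN·m.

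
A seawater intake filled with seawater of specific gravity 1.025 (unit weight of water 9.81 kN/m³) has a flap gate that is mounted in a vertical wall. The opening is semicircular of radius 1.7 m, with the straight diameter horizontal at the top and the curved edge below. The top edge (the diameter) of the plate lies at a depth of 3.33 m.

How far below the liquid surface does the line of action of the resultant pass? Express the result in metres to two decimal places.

h_p = 4.10 m

γ = 1.025 × 9.81 = 10.05525 kN/m³.
The centroid of a semicircle lies 4r/(3π) = 0.721502 m from the diameter, here below the top edge, so the centroid depth is h_c = 3.33 + 0.721502 = 4.0515 m.
A = πr²/2 = π × 1.7²/2 = 4.5396 m².
Resultant F = γ·h_c·A = 10.05525 × 4.0515 × 4.5396 = 184.938 kN.
I_c = (π/8 − 8/(9π))·r⁴ = 0.109757 × 1.7⁴ = 0.916701 m⁴.
Centre of pressure: y_p = y_c + I_c/(y_c·A) = 4.0515 + 0.916701/(4.0515 × 4.5396) = 4.0515 + 0.0498419 = 4.10134 m along the plane.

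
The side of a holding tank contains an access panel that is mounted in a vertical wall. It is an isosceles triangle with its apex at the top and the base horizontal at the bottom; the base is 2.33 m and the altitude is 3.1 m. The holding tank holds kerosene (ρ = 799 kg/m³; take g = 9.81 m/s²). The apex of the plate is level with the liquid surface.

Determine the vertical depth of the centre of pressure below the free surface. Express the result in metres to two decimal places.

γ = ρg = 799 × 9.81 / 1000 = 7.83819 kN/m³.
With the apex up, the centroid sits 2h/3 = 2 × 3.1/3 = 2.06667 m below the apex, so the centroid depth is h_c = 2.06667 m.
A = ½ × 2.33 × 3.1 = 3.6115 m².
Resultant F = γ·h_c·A = 7.83819 × 2.06667 × 3.6115 = 58.5025 kN.
I_c = b·h³/36 = 2.33 × 3.1³/36 = 1.92814 m⁴.
Centre of pressure: y_p = y_c + I_c/(y_c·A) = 2.06667 + 1.92814/(2.06667 × 3.6115) = 2.06667 + 0.258333 = 2.325 m along the plane.

h_p = 2.33 m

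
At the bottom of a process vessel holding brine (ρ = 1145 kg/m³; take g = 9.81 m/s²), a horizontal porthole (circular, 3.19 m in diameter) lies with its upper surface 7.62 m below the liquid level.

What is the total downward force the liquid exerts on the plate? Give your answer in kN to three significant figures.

F ≈ 684 kN

γ = ρg = 1145 × 9.81 / 1000 = 11.23245 kN/m³.
The plate is horizontal, so pressure is uniform at p = γ·h = 11.23245 × 7.62 = 85.5913 kN/m².
A = π(1.595)² = 7.99229 m².
F = p·A = 85.5913 × 7.99229 = 684.07 kN.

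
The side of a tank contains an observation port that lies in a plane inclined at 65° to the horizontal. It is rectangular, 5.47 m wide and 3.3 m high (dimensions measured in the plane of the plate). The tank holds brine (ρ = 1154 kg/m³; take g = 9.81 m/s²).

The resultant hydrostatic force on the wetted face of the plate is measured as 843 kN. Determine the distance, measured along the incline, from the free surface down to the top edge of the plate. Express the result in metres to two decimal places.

γ = ρg = 1154 × 9.81 / 1000 = 11.32074 kN/m³.
A = 5.47 × 3.3 = 18.051 m².
From F = γ·h_c·A, the centroid depth is h_c = 843/(11.32074 × 18.051) = 4.12526 m.
Let θ = 65° be the plate's angle to the horizontal; measure y along the incline from where the plane meets the free surface. Vertical depth h = y·sinθ with sinθ = 0.906308.
Along the incline, y_c = h_c/sinθ = 4.12526/0.906308 = 4.55172 m.
The centroid lies 3.3/2 = 1.65 m below the top edge, so the top edge sits at y_top = 4.55172 − 1.65 = 2.90172 m along the incline.

y_top ≈ 2.90 m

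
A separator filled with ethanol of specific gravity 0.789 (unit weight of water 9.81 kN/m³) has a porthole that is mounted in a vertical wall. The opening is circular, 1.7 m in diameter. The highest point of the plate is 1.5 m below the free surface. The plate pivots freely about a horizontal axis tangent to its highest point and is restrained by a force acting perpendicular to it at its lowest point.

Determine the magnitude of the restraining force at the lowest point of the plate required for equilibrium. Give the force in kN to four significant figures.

γ = 0.789 × 9.81 = 7.74009 kN/m³.
The centroid is at the centre, 0.85 m below the top of the plate, so the centroid depth is h_c = 1.5 + 0.85 = 2.35 m.
A = π(0.85)² = 2.2698 m².
Resultant F = γ·h_c·A = 7.74009 × 2.35 × 2.2698 = 41.2859 kN.
I_c = πr⁴/4 = π × 0.85⁴/4 = 0.409983 m⁴.
Centre of pressure: y_p = y_c + I_c/(y_c·A) = 2.35 + 0.409983/(2.35 × 2.2698) = 2.35 + 0.0768618 = 2.42686 m along the plane.
The resultant acts 0.85 + 0.0768618 = 0.926862 m (along the plate) below the hinge at the top edge, so the moment about the hinge is M = F × 0.926862 = 41.2859 × 0.926862 = 38.2663 kN·m.
A normal force at the bottom, 1.7 m from the hinge, must supply this moment: P = 38.2663/1.7 = 22.5096 kN.

P ≈ 22.51 kN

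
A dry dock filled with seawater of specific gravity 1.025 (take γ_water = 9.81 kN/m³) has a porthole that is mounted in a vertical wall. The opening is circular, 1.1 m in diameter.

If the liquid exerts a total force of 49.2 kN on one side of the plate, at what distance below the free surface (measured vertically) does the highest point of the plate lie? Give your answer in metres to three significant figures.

d_top ≈ 4.60 m

γ = 1.025 × 9.81 = 10.05525 kN/m³.
A = π(0.55)² = 0.950332 m².
From F = γ·h_c·A, the centroid depth is h_c = 49.2/(10.05525 × 0.950332) = 5.14869 m.
The centroid is at the centre, 0.55 m below the top of the plate, so the highest point sits at h_top = 5.14869 − 0.55 = 4.59869 m below the surface.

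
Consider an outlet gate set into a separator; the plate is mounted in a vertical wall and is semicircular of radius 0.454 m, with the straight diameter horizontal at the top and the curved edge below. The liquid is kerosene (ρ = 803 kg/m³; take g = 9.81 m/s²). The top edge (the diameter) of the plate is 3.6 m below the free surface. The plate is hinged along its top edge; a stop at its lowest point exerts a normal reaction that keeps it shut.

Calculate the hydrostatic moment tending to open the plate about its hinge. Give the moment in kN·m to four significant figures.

γ = ρg = 803 × 9.81 / 1000 = 7.87743 kN/m³.
The centroid of a semicircle lies 4r/(3π) = 0.192684 m from the diameter, here below the top edge, so the centroid depth is h_c = 3.6 + 0.192684 = 3.79268 m.
A = πr²/2 = π × 0.454²/2 = 0.323766 m².
Resultant F = γ·h_c·A = 7.87743 × 3.79268 × 0.323766 = 9.67302 kN.
I_c = (π/8 − 8/(9π))·r⁴ = 0.109757 × 0.454⁴ = 0.0046629 m⁴.
Centre of pressure: y_p = y_c + I_c/(y_c·A) = 3.79268 + 0.0046629/(3.79268 × 0.323766) = 3.79268 + 0.00379733 = 3.79648 m along the plane.
The resultant acts 0.192684 + 0.00379733 = 0.196481 m (along the plate) below the hinge at the top edge, so the moment about the hinge is M = F × 0.196481 = 9.67302 × 0.196481 = 1.90056 kN·m.

M ≈ 1.901 kN·m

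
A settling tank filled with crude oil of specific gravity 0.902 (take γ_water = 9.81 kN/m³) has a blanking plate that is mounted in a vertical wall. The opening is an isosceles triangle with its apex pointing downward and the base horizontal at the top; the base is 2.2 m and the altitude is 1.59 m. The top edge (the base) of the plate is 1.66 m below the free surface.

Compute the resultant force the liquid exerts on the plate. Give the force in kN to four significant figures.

γ = 0.902 × 9.81 = 8.84862 kN/m³.
With the apex down, the centroid sits h/3 = 1.59/3 = 0.53 m below the base (the top edge), so the centroid depth is h_c = 1.66 + 0.53 = 2.19 m.
A = ½ × 2.2 × 1.59 = 1.749 m².
Resultant F = γ·h_c·A = 8.84862 × 2.19 × 1.749 = 33.893 kN.

F ≈ 33.89 kN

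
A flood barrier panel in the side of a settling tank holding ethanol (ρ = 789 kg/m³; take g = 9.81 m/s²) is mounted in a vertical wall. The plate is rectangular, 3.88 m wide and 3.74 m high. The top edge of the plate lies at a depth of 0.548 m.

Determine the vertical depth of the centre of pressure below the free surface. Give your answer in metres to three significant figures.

h_p = 2.90 m

γ = ρg = 789 × 9.81 / 1000 = 7.74009 kN/m³.
The centroid lies 3.74/2 = 1.87 m below the top edge, so the centroid depth is h_c = 0.548 + 1.87 = 2.418 m.
A = 3.88 × 3.74 = 14.5112 m².
Resultant F = γ·h_c·A = 7.74009 × 2.418 × 14.5112 = 271.585 kN.
I_c = b·h³/12 = 3.88 × 3.74³/12 = 16.9147 m⁴.
Centre of pressure: y_p = y_c + I_c/(y_c·A) = 2.418 + 16.9147/(2.418 × 14.5112) = 2.418 + 0.482064 = 2.90006 m along the plane.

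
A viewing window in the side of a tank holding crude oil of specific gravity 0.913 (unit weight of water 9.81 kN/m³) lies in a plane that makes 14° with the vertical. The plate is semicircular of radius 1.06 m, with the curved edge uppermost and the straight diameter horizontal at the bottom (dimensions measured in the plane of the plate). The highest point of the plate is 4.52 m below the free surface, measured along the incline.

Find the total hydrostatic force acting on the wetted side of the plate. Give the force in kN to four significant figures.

F ≈ 78.69 kN

γ = 0.913 × 9.81 = 8.95653 kN/m³.
The plate makes 14° with the vertical, i.e. θ = 90° − 14° = 76° to the horizontal. Measuring y along the incline from the free-surface line, vertical depth h = y·sinθ with sinθ = 0.970296.
The centroid lies 4r/(3π) = 0.449878 m above the diameter, so r − 4r/(3π) = 1.06 − 0.449878 = 0.610122 m below the topmost point, so y_c = 4.52 + 0.610122 = 5.13012 m and h_c = 5.13012 × 0.970296 = 4.97773 m.
A = πr²/2 = π × 1.06²/2 = 1.76495 m².
Resultant F = γ·h_c·A = 8.95653 × 4.97773 × 1.76495 = 78.6871 kN.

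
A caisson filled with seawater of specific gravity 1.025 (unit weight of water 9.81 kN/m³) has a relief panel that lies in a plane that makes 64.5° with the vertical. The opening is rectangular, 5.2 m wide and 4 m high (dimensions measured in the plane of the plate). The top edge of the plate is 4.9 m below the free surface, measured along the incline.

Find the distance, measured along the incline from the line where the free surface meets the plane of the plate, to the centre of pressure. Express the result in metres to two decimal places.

y_p = 7.09 m

γ = 1.025 × 9.81 = 10.05525 kN/m³.
The plate makes 64.5° with the vertical, i.e. θ = 90° − 64.5° = 25.5° to the horizontal. Measuring y along the incline from the free-surface line, vertical depth h = y·sinθ with sinθ = 0.430511.
The centroid lies 4/2 = 2 m below the top edge, so y_c = 4.9 + 2 = 6.9 m and h_c = 6.9 × 0.430511 = 2.97053 m.
A = 5.2 × 4 = 20.8 m².
Resultant F = γ·h_c·A = 10.05525 × 2.97053 × 20.8 = 621.284 kN.
I_c = b·h³/12 = 5.2 × 4³/12 = 27.7333 m⁴.
Centre of pressure: y_p = y_c + I_c/(y_c·A) = 6.9 + 27.7333/(6.9 × 20.8) = 6.9 + 0.193236 = 7.09324 m along the plane.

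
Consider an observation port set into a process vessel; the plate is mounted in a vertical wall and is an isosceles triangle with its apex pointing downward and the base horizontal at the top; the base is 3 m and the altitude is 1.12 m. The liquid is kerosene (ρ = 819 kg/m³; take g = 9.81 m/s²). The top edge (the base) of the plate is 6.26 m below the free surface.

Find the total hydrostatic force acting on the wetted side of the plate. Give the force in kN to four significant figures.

γ = ρg = 819 × 9.81 / 1000 = 8.03439 kN/m³.
With the apex down, the centroid sits h/3 = 1.12/3 = 0.373333 m below the base (the top edge), so the centroid depth is h_c = 6.26 + 0.373333 = 6.63333 m.
A = ½ × 3 × 1.12 = 1.68 m².
Resultant F = γ·h_c·A = 8.03439 × 6.63333 × 1.68 = 89.5352 kN.

F ≈ 89.54 kN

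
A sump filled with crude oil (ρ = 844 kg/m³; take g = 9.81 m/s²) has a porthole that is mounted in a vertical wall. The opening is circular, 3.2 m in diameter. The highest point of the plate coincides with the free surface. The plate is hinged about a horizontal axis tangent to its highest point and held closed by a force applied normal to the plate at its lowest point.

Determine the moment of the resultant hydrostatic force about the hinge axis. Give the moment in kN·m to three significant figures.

γ = ρg = 844 × 9.81 / 1000 = 8.27964 kN/m³.
The centroid is at the centre, 1.6 m below the top of the plate, so the centroid depth is h_c = 1.6 m.
A = π(1.6)² = 8.04248 m².
Resultant F = γ·h_c·A = 8.27964 × 1.6 × 8.04248 = 106.542 kN.
I_c = πr⁴/4 = π × 1.6⁴/4 = 5.14719 m⁴.
Centre of pressure: y_p = y_c + I_c/(y_c·A) = 1.6 + 5.14719/(1.6 × 8.04248) = 1.6 + 0.4 = 2 m along the plane.
The resultant acts 1.6 + 0.4 = 2 m (along the plate) below the hinge at the top edge, so the moment about the hinge is M = F × 2 = 106.542 × 2 = 213.084 kN·m.

M ≈ 213 kN·m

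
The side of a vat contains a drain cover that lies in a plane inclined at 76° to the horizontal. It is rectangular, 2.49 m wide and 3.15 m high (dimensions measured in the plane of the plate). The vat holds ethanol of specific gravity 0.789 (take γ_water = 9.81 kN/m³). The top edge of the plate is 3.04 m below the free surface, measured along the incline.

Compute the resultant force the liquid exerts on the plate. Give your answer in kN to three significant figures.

F ≈ 272 kN

γ = 0.789 × 9.81 = 7.74009 kN/m³.
Let θ = 76° be the plate's angle to the horizontal; measure y along the incline from where the plane meets the free surface. Vertical depth h = y·sinθ with sinθ = 0.970296.
The centroid lies 3.15/2 = 1.575 m below the top edge, so y_c = 3.04 + 1.575 = 4.615 m and h_c = 4.615 × 0.970296 = 4.47792 m.
A = 2.49 × 3.15 = 7.8435 m².
Resultant F = γ·h_c·A = 7.74009 × 4.47792 × 7.8435 = 271.852 kN.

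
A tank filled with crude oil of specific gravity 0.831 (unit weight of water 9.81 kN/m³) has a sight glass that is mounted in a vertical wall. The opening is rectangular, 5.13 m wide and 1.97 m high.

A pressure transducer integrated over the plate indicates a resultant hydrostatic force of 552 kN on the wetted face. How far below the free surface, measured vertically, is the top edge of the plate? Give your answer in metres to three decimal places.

d_top ≈ 5.715 m

γ = 0.831 × 9.81 = 8.15211 kN/m³.
A = 5.13 × 1.97 = 10.1061 m².
From F = γ·h_c·A, the centroid depth is h_c = 552/(8.15211 × 10.1061) = 6.70016 m.
The centroid lies 1.97/2 = 0.985 m below the top edge, so the top edge sits at h_top = 6.70016 − 0.985 = 5.71516 m below the surface.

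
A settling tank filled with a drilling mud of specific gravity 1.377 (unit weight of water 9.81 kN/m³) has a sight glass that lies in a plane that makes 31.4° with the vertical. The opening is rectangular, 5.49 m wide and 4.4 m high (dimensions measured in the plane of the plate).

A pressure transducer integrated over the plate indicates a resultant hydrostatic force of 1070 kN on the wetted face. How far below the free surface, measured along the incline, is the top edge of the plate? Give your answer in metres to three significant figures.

y_top ≈ 1.64 m

γ = 1.377 × 9.81 = 13.50837 kN/m³.
A = 5.49 × 4.4 = 24.156 m².
From F = γ·h_c·A, the centroid depth is h_c = 1070/(13.50837 × 24.156) = 3.27911 m.
The plate makes 31.4° with the vertical, i.e. θ = 90° − 31.4° = 58.6° to the horizontal. Measuring y along the incline from the free-surface line, vertical depth h = y·sinθ with sinθ = 0.853551.
Along the incline, y_c = h_c/sinθ = 3.27911/0.853551 = 3.84173 m.
The centroid lies 4.4/2 = 2.2 m below the top edge, so the top edge sits at y_top = 3.84173 − 2.2 = 1.64173 m along the incline.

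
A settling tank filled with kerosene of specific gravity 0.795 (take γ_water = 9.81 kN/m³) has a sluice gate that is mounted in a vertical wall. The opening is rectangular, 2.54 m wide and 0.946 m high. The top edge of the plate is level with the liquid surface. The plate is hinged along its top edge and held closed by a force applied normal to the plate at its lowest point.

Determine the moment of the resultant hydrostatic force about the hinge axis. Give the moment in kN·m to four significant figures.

M ≈ 5.590 kN·m

γ = 0.795 × 9.81 = 7.79895 kN/m³.
The centroid lies 0.946/2 = 0.473 m below the top edge, so the centroid depth is h_c = 0.473 m.
A = 2.54 × 0.946 = 2.40284 m².
Resultant F = γ·h_c·A = 7.79895 × 0.473 × 2.40284 = 8.86384 kN.
I_c = b·h³/12 = 2.54 × 0.946³/12 = 0.179195 m⁴.
Centre of pressure: y_p = y_c + I_c/(y_c·A) = 0.473 + 0.179195/(0.473 × 2.40284) = 0.473 + 0.157667 = 0.630667 m along the plane.
The resultant acts 0.473 + 0.157667 = 0.630667 m (along the plate) below the hinge at the top edge, so the moment about the hinge is M = F × 0.630667 = 8.86384 × 0.630667 = 5.59013 kN·m.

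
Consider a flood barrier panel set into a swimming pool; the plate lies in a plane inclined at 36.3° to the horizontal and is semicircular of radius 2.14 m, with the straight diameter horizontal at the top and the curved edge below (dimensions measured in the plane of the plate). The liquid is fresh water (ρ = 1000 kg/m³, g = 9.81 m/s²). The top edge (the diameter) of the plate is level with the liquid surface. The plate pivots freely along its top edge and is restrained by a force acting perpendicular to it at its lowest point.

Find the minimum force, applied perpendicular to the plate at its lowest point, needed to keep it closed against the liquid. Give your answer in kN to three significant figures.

γ = ρg = 1000 × 9.81 = 9810 N/m³ = 9.81 kN/m³.
Let θ = 36.3° be the plate's angle to the horizontal; measure y along the incline from where the plane meets the free surface. Vertical depth h = y·sinθ with sinθ = 0.592013.
The centroid of a semicircle lies 4r/(3π) = 0.908244 m from the diameter, here below the top edge, so y_c = 0.908244 m and h_c = 0.908244 × 0.592013 = 0.537692 m.
A = πr²/2 = π × 2.14²/2 = 7.19362 m².
Resultant F = γ·h_c·A = 9.81 × 0.537692 × 7.19362 = 37.9446 kN.
I_c = (π/8 − 8/(9π))·r⁴ = 0.109757 × 2.14⁴ = 2.3019 m⁴.
Centre of pressure: y_p = y_c + I_c/(y_c·A) = 0.908244 + 2.3019/(0.908244 × 7.19362) = 0.908244 + 0.352319 = 1.26056 m along the plane.
The resultant acts 0.908244 + 0.352319 = 1.26056 m (along the plate) below the hinge at the top edge, so the moment about the hinge is M = F × 1.26056 = 37.9446 × 1.26056 = 47.8314 kN·m.
A normal force at the bottom, 2.14 m from the hinge, must supply this moment: P = 47.8314/2.14 = 22.3511 kN.

P ≈ 22.4 kN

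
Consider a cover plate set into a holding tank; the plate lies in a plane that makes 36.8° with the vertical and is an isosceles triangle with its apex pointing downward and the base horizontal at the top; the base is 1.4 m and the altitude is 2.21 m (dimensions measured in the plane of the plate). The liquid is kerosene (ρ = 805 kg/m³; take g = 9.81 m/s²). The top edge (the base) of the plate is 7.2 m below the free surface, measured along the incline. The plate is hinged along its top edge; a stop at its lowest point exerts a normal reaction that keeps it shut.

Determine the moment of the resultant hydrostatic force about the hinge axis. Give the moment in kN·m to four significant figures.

M ≈ 59.85 kN·m

γ = ρg = 805 × 9.81 / 1000 = 7.89705 kN/m³.
The plate makes 36.8° with the vertical, i.e. θ = 90° − 36.8° = 53.2° to the horizontal. Measuring y along the incline from the free-surface line, vertical depth h = y·sinθ with sinθ = 0.800731.
With the apex down, the centroid sits h/3 = 2.21/3 = 0.736667 m below the base (the top edge), so y_c = 7.2 + 0.736667 = 7.93667 m and h_c = 7.93667 × 0.800731 = 6.35514 m.
A = ½ × 1.4 × 2.21 = 1.547 m².
Resultant F = γ·h_c·A = 7.89705 × 6.35514 × 1.547 = 77.6391 kN.
I_c = b·h³/36 = 1.4 × 2.21³/36 = 0.419761 m⁴.
Centre of pressure: y_p = y_c + I_c/(y_c·A) = 7.93667 + 0.419761/(7.93667 × 1.547) = 7.93667 + 0.034188 = 7.97086 m along the plane.
The resultant acts 0.736667 + 0.034188 = 0.770855 m (along the plate) below the hinge at the top edge, so the moment about the hinge is M = F × 0.770855 = 77.6391 × 0.770855 = 59.8485 kN·m.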